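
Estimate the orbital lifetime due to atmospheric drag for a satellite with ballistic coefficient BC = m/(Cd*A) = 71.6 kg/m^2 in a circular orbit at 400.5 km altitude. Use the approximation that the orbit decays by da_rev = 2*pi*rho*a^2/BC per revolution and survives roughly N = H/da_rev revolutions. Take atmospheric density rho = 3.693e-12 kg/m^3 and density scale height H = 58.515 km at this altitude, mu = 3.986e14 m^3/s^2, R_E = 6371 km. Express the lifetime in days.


a = R_E + alt = 6771.5000 km = 6.7715e+06 m
da_rev = 2*pi*rho*a^2/BC = 2*pi*3.693e-12*(6.7715e+06)^2/71.6 = 14.859901 m per revolution
N = H/da_rev = 58515.0000 m / 14.859901 m = 3937.7786 revolutions
P = 2*pi*sqrt(a^3/mu) = 5545.4724 s
lifetime = N*P = 3937.7786 * 5545.4724 = 2.1836842e+07 s = 252.7412 days

252.7412 days


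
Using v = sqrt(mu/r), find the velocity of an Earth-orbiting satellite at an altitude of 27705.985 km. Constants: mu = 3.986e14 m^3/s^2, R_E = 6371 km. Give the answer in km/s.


r = R_E + alt = 6371.0 + 27705.985 = 34076.9850 km = 3.4076985e+07 m
v = sqrt(mu/r) = sqrt(3.986e14 / 3.4076985e+07) = 3420.0942 m/s = 3.4201 km/s

3.4201 km/s


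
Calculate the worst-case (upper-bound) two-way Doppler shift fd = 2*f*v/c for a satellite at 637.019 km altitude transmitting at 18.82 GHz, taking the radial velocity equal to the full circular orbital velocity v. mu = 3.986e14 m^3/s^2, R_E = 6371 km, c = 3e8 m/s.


r = 7.008019e+06 m
v = sqrt(mu/r) = 7541.7305 m/s (worst-case radial velocity)
f = 18.82 GHz = 1.882e+10 Hz
fd = 2*f*v/c = 2*1.882e+10*7541.7305/3.0e+08
fd = 946235.7929 Hz

946235.7929 Hz


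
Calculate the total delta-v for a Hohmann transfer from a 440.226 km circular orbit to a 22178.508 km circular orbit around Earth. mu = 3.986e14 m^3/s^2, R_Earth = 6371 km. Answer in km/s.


r1 = 6811.2260 km = 6.811226e+06 m
r2 = 28549.5080 km = 2.8549508e+07 m
dv1 = sqrt(mu/r1)*(sqrt(2*r2/(r1+r2)) - 1) = 2071.0674 m/s
dv2 = sqrt(mu/r2)*(1 - sqrt(2*r1/(r1+r2))) = 1417.3473 m/s
total dv = |dv1| + |dv2| = 2071.0674 + 1417.3473 = 3488.4147 m/s = 3.4884 km/s

3.4884 km/s


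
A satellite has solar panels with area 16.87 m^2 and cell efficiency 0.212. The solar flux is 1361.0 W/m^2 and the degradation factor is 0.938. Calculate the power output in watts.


P = area * eta * S * degradation
P = 16.87 * 0.212 * 1361.0 * 0.938
P = 4565.7477 W

4565.7477 W


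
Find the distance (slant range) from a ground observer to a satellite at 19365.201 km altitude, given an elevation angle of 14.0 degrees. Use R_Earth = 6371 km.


h = 19365.201 km, el = 14.0 deg
d = -R_E*sin(el) + sqrt((R_E*sin(el))^2 + 2*R_E*h + h^2)
d = -6371.0000*sin(0.2443461) + sqrt((6371.0000*0.2419219)^2 + 2*6371.0000*19365.201 + 19365.201^2)
d = 23441.4688 km

23441.4688 km


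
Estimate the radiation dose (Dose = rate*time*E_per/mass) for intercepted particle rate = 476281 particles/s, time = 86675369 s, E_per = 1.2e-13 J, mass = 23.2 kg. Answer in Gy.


Total energy deposited = rate * time * E_per
  = 476281 * 86675369 * 1.2e-13 = 4.9538 J
Dose = E_total / mass = 4.9538 / 23.2
Dose = 0.2135267 Gy

0.2135 Gy


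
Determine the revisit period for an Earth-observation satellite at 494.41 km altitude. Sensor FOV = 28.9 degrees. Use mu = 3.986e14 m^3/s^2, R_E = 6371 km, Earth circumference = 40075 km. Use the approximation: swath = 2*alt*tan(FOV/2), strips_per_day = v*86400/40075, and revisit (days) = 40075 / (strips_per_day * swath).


swath = 2*494.41*tan(0.2522001) = 254.8058 km
v = sqrt(mu/r) = 7619.6568 m/s = 7.6197 km/s
strips/day = v*86400/40075 = 7.6197*86400/40075 = 16.4277
coverage/day = strips * swath = 16.4277 * 254.8058 = 4185.8626 km
revisit = 40075 / 4185.8626 = 9.5739 days

9.5739 days


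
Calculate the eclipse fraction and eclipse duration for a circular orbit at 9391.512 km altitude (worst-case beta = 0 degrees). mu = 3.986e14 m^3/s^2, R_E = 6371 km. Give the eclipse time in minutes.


r = 15762.5120 km
T = 328.2450 min
Eclipse fraction = arcsin(R_E/r)/pi = arcsin(6371.0000/15762.5120)/pi
= arcsin(0.4041868)/pi = 0.1324454
Eclipse duration = 0.1324454 * 328.2450 = 43.4746 min

43.4746 minutes


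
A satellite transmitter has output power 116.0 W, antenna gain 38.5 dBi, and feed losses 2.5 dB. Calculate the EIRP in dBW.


Pt = 116.0 W = 20.6446 dBW
EIRP = Pt_dBW + Gt - losses = 20.6446 + 38.5 - 2.5 = 56.6446 dBW

56.6446 dBW


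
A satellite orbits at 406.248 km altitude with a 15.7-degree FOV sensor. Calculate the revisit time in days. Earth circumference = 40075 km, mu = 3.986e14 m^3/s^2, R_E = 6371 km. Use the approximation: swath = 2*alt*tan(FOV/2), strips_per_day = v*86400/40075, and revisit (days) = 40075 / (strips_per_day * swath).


swath = 2*406.248*tan(0.1370083) = 112.0205 km
v = sqrt(mu/r) = 7669.0569 m/s = 7.6691 km/s
strips/day = v*86400/40075 = 7.6691*86400/40075 = 16.5342
coverage/day = strips * swath = 16.5342 * 112.0205 = 1852.1656 km
revisit = 40075 / 1852.1656 = 21.6368 days

21.6368 days


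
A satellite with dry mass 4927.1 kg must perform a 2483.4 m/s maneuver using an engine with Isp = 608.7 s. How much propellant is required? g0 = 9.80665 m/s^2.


ve = Isp * g0 = 608.7 * 9.80665 = 5969.307855 m/s
mass ratio = exp(dv/ve) = exp(2483.4/5969.307855) = 1.51592852
m_prop = m_dry * (mr - 1) = 4927.1 * (1.51592852 - 1)
m_prop = 2542.0314 kg

2542.0314 kg


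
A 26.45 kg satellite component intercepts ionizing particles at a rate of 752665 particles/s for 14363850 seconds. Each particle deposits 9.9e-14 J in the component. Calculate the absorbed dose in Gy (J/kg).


Total energy deposited = rate * time * E_per
  = 752665 * 14363850 * 9.9e-14 = 1.0703 J
Dose = E_total / mass = 1.0703 / 26.45
Dose = 0.04046524 Gy

0.0405 Gy


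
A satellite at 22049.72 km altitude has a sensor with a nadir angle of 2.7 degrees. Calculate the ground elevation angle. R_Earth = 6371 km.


r = R_E + alt = 28420.7200 km
Law of sines in the satellite / Earth-center / ground-point triangle:
  sin(nadir)/R_E = sin(90 + el)/r  =>  cos(el) = (r/R_E)*sin(nadir)
cos(el) = (28420.7200 / 6371.0000) * sin(2.7 deg) = 0.2101396
el = arccos(0.2101396) = 77.8695 deg
(Earth-central angle = 90 - nadir - el = 9.4305 deg)

77.8695 degrees


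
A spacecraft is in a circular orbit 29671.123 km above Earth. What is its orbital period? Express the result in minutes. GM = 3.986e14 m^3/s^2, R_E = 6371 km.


r = 36042.1230 km = 3.6042123e+07 m
T = 2*pi*sqrt(r^3/mu) = 2*pi*sqrt(4.6819966e+22 / 3.986e14)
T = 68096.8100 s = 1134.9468 min

1134.9468 minutes


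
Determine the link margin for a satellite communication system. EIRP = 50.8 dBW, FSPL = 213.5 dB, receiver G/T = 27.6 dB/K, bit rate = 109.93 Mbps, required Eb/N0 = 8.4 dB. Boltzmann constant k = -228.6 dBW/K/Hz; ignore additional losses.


C/N0 = EIRP - FSPL + G/T - k = 50.8 - 213.5 + 27.6 - (-228.6)
C/N0 = 93.5000 dB-Hz
R_b = 109.93 Mbps = 1.0993e+08 bps -> 10*log10(R_b) = 80.4112 dB-Hz
Eb/N0 = C/N0 - 10*log10(R_b) = 93.5000 - 80.4112 = 13.0888 dB
Margin = Eb/N0 - Eb/N0_req = 13.0888 - 8.4 = 4.6888 dB (link closes)

4.6888 dB


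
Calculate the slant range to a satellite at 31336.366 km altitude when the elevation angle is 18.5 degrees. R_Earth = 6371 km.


h = 31336.366 km, el = 18.5 deg
d = -R_E*sin(el) + sqrt((R_E*sin(el))^2 + 2*R_E*h + h^2)
d = -6371.0000*sin(0.3228859) + sqrt((6371.0000*0.3173047)^2 + 2*6371.0000*31336.366 + 31336.366^2)
d = 35198.6410 km

35198.6410 km


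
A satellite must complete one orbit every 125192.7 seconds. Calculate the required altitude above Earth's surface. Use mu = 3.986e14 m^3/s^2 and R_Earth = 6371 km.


T = 125192.7 s
r = (mu*T^2/(4*pi^2))^(1/3) = (3.986e14 * 125192.7^2 / (4*pi^2))^(1/3)
r = 5.4089362e+07 m = 54089.3617 km
alt = r - R_E = 54089.3617 - 6371 = 47718.3617 km

47718.3617 km


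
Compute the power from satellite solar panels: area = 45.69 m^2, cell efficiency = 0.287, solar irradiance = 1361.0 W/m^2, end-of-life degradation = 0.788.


P = area * eta * S * degradation
P = 45.69 * 0.287 * 1361.0 * 0.788
P = 14063.3051 W

14063.3051 W


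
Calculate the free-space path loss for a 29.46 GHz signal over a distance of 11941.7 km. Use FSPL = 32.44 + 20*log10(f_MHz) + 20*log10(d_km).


f = 29.46 GHz = 29460.0000 MHz
d = 11941.7 km
FSPL = 32.44 + 20*log10(29460.0000) + 20*log10(11941.7)
FSPL = 32.44 + 89.3847 + 81.5413
FSPL = 203.3660 dB

203.3660 dB


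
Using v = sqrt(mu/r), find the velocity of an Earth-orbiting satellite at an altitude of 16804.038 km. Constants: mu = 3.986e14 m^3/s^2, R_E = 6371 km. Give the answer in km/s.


r = R_E + alt = 6371.0 + 16804.038 = 23175.0380 km = 2.3175038e+07 m
v = sqrt(mu/r) = sqrt(3.986e14 / 2.3175038e+07) = 4147.2328 m/s = 4.1472 km/s

4.1472 km/s


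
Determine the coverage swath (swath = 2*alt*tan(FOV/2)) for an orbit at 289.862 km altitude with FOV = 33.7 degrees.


FOV = 33.7 deg = 0.588176 rad
swath = 2 * alt * tan(FOV/2) = 2 * 289.862 * tan(0.294088)
swath = 2 * 289.862 * 0.3028703
swath = 175.5812 km

175.5812 km


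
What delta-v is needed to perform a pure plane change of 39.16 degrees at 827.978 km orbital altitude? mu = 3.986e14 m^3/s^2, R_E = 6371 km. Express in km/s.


r = 7198.9780 km = 7.198978e+06 m
V = sqrt(mu/r) = 7441.0329 m/s
di = 39.16 deg = 0.6834709 rad
dV = 2*V*sin(di/2) = 2*7441.0329*sin(0.3417355)
dV = 4987.3182 m/s = 4.9873 km/s

4.9873 km/s


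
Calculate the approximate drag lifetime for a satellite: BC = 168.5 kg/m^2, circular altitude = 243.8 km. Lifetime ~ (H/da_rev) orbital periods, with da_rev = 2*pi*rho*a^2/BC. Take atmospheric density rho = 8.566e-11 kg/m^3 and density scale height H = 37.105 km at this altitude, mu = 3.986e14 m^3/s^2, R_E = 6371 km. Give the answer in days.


a = R_E + alt = 6614.8000 km = 6.6148e+06 m
da_rev = 2*pi*rho*a^2/BC = 2*pi*8.566e-11*(6.6148e+06)^2/168.5 = 139.762760 m per revolution
N = H/da_rev = 37105.0000 m / 139.762760 m = 265.4856 revolutions
P = 2*pi*sqrt(a^3/mu) = 5354.0978 s
lifetime = N*P = 265.4856 * 5354.0978 = 1.4214359e+06 s = 16.4518 days

16.4518 days


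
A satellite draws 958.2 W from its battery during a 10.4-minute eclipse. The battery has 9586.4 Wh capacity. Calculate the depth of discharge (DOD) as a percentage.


E_used = P * t / 60 = 958.2 * 10.4 / 60 = 166.0880 Wh
DOD = E_used / E_total * 100 = 166.0880 / 9586.4 * 100
DOD = 1.7325 %

1.7325 %


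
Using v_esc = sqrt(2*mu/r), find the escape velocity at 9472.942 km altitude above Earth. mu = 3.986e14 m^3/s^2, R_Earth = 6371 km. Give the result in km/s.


r = 6371.0 + 9472.942 = 15843.9420 km = 1.5843942e+07 m
v_esc = sqrt(2*mu/r) = sqrt(2*3.986e14 / 1.5843942e+07)
v_esc = 7093.3604 m/s = 7.0934 km/s

7.0934 km/s


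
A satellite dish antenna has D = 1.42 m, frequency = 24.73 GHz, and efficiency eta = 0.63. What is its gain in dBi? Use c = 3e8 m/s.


lambda = c/f = 3e8 / 2.473e+10 = 0.01213101 m
G = eta*(pi*D/lambda)^2 = 0.63*(pi*1.42/0.01213101)^2
G = 85196.6870 (linear)
G = 10*log10(85196.6870) = 49.3042 dBi

49.3042 dBi


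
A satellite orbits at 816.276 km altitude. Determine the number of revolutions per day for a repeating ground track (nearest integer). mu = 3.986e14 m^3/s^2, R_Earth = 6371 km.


r = 7.187276e+06 m
T = 2*pi*sqrt(r^3/mu) = 6063.9792 s = 101.0663 min
revs/day = 1440 / 101.0663 = 14.2481
Rounded: 14 revolutions per day

14 revolutions per day


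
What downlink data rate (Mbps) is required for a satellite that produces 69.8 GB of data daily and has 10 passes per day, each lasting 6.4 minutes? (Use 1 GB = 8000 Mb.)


total contact time = 10 * 6.4 * 60 = 3840.0000 s
data = 69.8 GB = 558400.0000 Mb
rate = 558400.0000 / 3840.0000 = 145.4167 Mbps

145.4167 Mbps


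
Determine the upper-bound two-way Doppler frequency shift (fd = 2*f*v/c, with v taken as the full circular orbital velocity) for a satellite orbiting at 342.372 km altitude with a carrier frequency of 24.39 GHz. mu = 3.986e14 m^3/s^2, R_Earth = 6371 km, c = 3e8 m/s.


r = 6.713372e+06 m
v = sqrt(mu/r) = 7705.4550 m/s (worst-case radial velocity)
f = 24.39 GHz = 2.439e+10 Hz
fd = 2*f*v/c = 2*2.439e+10*7705.4550/3.0e+08
fd = 1.252907e+06 Hz

1.2529e+06 Hz


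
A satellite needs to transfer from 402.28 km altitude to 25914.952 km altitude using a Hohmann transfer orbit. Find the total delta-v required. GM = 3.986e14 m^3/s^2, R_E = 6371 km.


r1 = 6773.2800 km = 6.77328e+06 m
r2 = 32285.9520 km = 3.2285952e+07 m
dv1 = sqrt(mu/r1)*(sqrt(2*r2/(r1+r2)) - 1) = 2192.1523 m/s
dv2 = sqrt(mu/r2)*(1 - sqrt(2*r1/(r1+r2))) = 1444.4197 m/s
total dv = |dv1| + |dv2| = 2192.1523 + 1444.4197 = 3636.5721 m/s = 3.6366 km/s

3.6366 km/s


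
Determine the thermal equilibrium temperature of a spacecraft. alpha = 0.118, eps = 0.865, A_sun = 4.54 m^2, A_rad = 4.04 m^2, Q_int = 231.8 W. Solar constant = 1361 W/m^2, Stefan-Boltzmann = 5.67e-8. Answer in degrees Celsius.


Numerator = alpha*S*A_sun + Q_int = 0.118*1361*4.54 + 231.8 = 960.9149 W
Denominator = eps*sigma*A_rad = 0.865*5.67e-8*4.04 = 1.9814382e-07 W/K^4
T^4 = 4.8495831e+09 K^4
T = 263.8919 K = -9.2581 C

-9.2581 degrees Celsius


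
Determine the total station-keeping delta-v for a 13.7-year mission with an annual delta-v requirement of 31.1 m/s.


dV = rate * years = 31.1 * 13.7
dV = 426.0700 m/s

426.0700 m/s


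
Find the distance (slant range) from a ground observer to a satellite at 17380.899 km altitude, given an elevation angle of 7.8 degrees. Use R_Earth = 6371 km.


h = 17380.899 km, el = 7.8 deg
d = -R_E*sin(el) + sqrt((R_E*sin(el))^2 + 2*R_E*h + h^2)
d = -6371.0000*sin(0.1361357) + sqrt((6371.0000*0.1357156)^2 + 2*6371.0000*17380.899 + 17380.899^2)
d = 22033.1873 km

22033.1873 km


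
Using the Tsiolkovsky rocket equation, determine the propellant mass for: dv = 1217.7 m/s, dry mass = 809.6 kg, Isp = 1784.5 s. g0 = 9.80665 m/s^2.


ve = Isp * g0 = 1784.5 * 9.80665 = 17499.966925 m/s
mass ratio = exp(dv/ve) = exp(1217.7/17499.966925) = 1.07206103
m_prop = m_dry * (mr - 1) = 809.6 * (1.07206103 - 1)
m_prop = 58.3406 kg

58.3406 kg


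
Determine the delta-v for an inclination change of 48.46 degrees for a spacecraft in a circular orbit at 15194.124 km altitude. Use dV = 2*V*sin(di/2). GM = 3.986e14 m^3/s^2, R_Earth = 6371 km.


r = 21565.1240 km = 2.1565124e+07 m
V = sqrt(mu/r) = 4299.2497 m/s
di = 48.46 deg = 0.8457866 rad
dV = 2*V*sin(di/2) = 2*4299.2497*sin(0.4228933)
dV = 3528.8290 m/s = 3.5288 km/s

3.5288 km/s


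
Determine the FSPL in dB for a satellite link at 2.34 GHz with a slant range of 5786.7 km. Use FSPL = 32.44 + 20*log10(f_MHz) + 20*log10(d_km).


f = 2.34 GHz = 2340.0000 MHz
d = 5786.7 km
FSPL = 32.44 + 20*log10(2340.0000) + 20*log10(5786.7)
FSPL = 32.44 + 67.3843 + 75.2486
FSPL = 175.0729 dB

175.0729 dB


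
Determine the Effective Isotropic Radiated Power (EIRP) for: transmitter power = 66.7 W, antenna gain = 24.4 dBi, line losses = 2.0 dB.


Pt = 66.7 W = 18.2413 dBW
EIRP = Pt_dBW + Gt - losses = 18.2413 + 24.4 - 2.0 = 40.6413 dBW

40.6413 dBW


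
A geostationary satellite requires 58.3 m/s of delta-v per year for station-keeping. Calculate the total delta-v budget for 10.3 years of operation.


dV = rate * years = 58.3 * 10.3
dV = 600.4900 m/s

600.4900 m/s


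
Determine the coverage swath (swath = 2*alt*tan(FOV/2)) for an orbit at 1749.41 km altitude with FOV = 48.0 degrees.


FOV = 48.0 deg = 0.837758 rad
swath = 2 * alt * tan(FOV/2) = 2 * 1749.41 * tan(0.418879)
swath = 2 * 1749.41 * 0.4452287
swath = 1557.7750 km

1557.7750 km


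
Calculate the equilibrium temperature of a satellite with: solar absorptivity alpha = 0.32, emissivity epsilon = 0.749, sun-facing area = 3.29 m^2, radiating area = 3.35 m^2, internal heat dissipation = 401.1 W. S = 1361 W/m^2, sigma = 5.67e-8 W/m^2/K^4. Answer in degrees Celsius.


Numerator = alpha*S*A_sun + Q_int = 0.32*1361*3.29 + 401.1 = 1833.9608 W
Denominator = eps*sigma*A_rad = 0.749*5.67e-8*3.35 = 1.422688e-07 W/K^4
T^4 = 1.2890815e+10 K^4
T = 336.9536 K = 63.8036 C

63.8036 degrees Celsius


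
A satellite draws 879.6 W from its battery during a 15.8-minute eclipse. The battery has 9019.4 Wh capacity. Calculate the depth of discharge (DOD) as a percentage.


E_used = P * t / 60 = 879.6 * 15.8 / 60 = 231.6280 Wh
DOD = E_used / E_total * 100 = 231.6280 / 9019.4 * 100
DOD = 2.5681 %

2.5681 %


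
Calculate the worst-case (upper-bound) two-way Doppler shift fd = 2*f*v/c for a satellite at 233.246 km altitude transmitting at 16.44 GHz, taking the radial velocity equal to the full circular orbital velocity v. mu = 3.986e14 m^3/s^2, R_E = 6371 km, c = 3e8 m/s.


r = 6.604246e+06 m
v = sqrt(mu/r) = 7768.8552 m/s (worst-case radial velocity)
f = 16.44 GHz = 1.644e+10 Hz
fd = 2*f*v/c = 2*1.644e+10*7768.8552/3.0e+08
fd = 851466.5287 Hz

851466.5287 Hz


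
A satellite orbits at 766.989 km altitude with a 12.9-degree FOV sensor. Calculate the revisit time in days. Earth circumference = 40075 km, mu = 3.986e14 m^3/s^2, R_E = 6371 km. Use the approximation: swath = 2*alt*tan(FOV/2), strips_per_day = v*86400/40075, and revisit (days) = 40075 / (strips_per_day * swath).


swath = 2*766.989*tan(0.1125737) = 173.4188 km
v = sqrt(mu/r) = 7472.7544 m/s = 7.4728 km/s
strips/day = v*86400/40075 = 7.4728*86400/40075 = 16.1109
coverage/day = strips * swath = 16.1109 * 173.4188 = 2793.9406 km
revisit = 40075 / 2793.9406 = 14.3435 days

14.3435 days


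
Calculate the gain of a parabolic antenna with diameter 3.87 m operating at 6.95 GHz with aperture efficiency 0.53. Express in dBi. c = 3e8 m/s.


lambda = c/f = 3e8 / 6.95e+09 = 0.04316547 m
G = eta*(pi*D/lambda)^2 = 0.53*(pi*3.87/0.04316547)^2
G = 42045.9960 (linear)
G = 10*log10(42045.9960) = 46.2372 dBi

46.2372 dBi


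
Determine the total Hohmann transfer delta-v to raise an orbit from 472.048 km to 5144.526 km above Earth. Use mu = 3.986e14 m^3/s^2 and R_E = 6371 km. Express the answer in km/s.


r1 = 6843.0480 km = 6.843048e+06 m
r2 = 11515.5260 km = 1.1515526e+07 m
dv1 = sqrt(mu/r1)*(sqrt(2*r2/(r1+r2)) - 1) = 916.2333 m/s
dv2 = sqrt(mu/r2)*(1 - sqrt(2*r1/(r1+r2))) = 803.5727 m/s
total dv = |dv1| + |dv2| = 916.2333 + 803.5727 = 1719.8060 m/s = 1.7198 km/s

1.7198 km/s


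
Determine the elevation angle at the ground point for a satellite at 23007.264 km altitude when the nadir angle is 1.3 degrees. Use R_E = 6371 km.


r = R_E + alt = 29378.2640 km
Law of sines in the satellite / Earth-center / ground-point triangle:
  sin(nadir)/R_E = sin(90 + el)/r  =>  cos(el) = (r/R_E)*sin(nadir)
cos(el) = (29378.2640 / 6371.0000) * sin(1.3 deg) = 0.1046169
el = arccos(0.1046169) = 83.9949 deg
(Earth-central angle = 90 - nadir - el = 4.7051 deg)

83.9949 degrees


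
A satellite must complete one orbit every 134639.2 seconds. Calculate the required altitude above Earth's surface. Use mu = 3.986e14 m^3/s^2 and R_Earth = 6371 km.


T = 134639.2 s
r = (mu*T^2/(4*pi^2))^(1/3) = (3.986e14 * 134639.2^2 / (4*pi^2))^(1/3)
r = 5.6777143e+07 m = 56777.1429 km
alt = r - R_E = 56777.1429 - 6371 = 50406.1429 km

50406.1429 km


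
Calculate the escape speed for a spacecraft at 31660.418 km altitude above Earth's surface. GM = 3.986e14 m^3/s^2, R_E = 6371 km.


r = 6371.0 + 31660.418 = 38031.4180 km = 3.8031418e+07 m
v_esc = sqrt(2*mu/r) = sqrt(2*3.986e14 / 3.8031418e+07)
v_esc = 4578.3858 m/s = 4.5784 km/s

4.5784 km/s


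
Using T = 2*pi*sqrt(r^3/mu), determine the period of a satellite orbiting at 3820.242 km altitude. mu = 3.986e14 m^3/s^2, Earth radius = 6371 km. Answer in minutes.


r = 10191.2420 km = 1.0191242e+07 m
T = 2*pi*sqrt(r^3/mu) = 2*pi*sqrt(1.0584768e+21 / 3.986e14)
T = 10238.8668 s = 170.6478 min

170.6478 minutes


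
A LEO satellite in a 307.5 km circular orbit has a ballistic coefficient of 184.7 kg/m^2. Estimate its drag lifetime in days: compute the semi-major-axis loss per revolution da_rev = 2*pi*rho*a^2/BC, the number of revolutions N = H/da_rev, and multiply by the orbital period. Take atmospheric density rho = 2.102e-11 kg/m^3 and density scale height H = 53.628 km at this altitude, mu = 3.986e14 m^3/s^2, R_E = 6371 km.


a = R_E + alt = 6678.5000 km = 6.6785e+06 m
da_rev = 2*pi*rho*a^2/BC = 2*pi*2.102e-11*(6.6785e+06)^2/184.7 = 31.893600 m per revolution
N = H/da_rev = 53628.0000 m / 31.893600 m = 1681.4659 revolutions
P = 2*pi*sqrt(a^3/mu) = 5431.6230 s
lifetime = N*P = 1681.4659 * 5431.6230 = 9.1330886e+06 s = 105.7070 days

105.7070 days


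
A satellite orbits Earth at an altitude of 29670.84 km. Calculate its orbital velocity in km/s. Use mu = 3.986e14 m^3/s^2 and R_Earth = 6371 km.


r = R_E + alt = 6371.0 + 29670.84 = 36041.8400 km = 3.604184e+07 m
v = sqrt(mu/r) = sqrt(3.986e14 / 3.604184e+07) = 3325.5629 m/s = 3.3256 km/s

3.3256 km/s


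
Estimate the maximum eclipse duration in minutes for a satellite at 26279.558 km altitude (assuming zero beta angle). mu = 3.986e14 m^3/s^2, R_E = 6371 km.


r = 32650.5580 km
T = 978.5790 min
Eclipse fraction = arcsin(R_E/r)/pi = arcsin(6371.0000/32650.5580)/pi
= arcsin(0.1951268)/pi = 0.06251185
Eclipse duration = 0.06251185 * 978.5790 = 61.1728 min

61.1728 minutes


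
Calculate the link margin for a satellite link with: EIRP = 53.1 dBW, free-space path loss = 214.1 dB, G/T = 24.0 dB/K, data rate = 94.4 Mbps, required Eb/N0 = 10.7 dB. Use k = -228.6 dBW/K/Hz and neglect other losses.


C/N0 = EIRP - FSPL + G/T - k = 53.1 - 214.1 + 24.0 - (-228.6)
C/N0 = 91.6000 dB-Hz
R_b = 94.4 Mbps = 9.44e+07 bps -> 10*log10(R_b) = 79.7497 dB-Hz
Eb/N0 = C/N0 - 10*log10(R_b) = 91.6000 - 79.7497 = 11.8503 dB
Margin = Eb/N0 - Eb/N0_req = 11.8503 - 10.7 = 1.1503 dB (link closes)

1.1503 dB


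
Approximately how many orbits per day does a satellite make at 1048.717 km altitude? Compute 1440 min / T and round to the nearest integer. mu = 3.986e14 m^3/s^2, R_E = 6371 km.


r = 7.419717e+06 m
T = 2*pi*sqrt(r^3/mu) = 6360.5143 s = 106.0086 min
revs/day = 1440 / 106.0086 = 13.5838
Rounded: 14 revolutions per day

14 revolutions per day


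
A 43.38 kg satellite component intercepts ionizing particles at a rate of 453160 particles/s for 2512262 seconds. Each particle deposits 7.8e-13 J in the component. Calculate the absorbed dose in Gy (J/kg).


Total energy deposited = rate * time * E_per
  = 453160 * 2512262 * 7.8e-13 = 0.8879962 J
Dose = E_total / mass = 0.8879962 / 43.38
Dose = 0.02047017 Gy

0.0205 Gy


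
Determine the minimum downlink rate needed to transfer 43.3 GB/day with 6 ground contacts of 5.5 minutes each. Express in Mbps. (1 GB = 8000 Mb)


total contact time = 6 * 5.5 * 60 = 1980.0000 s
data = 43.3 GB = 346400.0000 Mb
rate = 346400.0000 / 1980.0000 = 174.9495 Mbps

174.9495 Mbps


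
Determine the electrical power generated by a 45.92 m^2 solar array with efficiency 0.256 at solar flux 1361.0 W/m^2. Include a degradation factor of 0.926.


P = area * eta * S * degradation
P = 45.92 * 0.256 * 1361.0 * 0.926
P = 14815.3173 W

14815.3173 W


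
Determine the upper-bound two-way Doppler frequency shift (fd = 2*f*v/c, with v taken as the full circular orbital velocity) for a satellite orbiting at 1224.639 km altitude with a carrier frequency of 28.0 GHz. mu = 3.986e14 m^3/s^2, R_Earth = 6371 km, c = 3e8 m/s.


r = 7.595639e+06 m
v = sqrt(mu/r) = 7244.1342 m/s (worst-case radial velocity)
f = 28.0 GHz = 2.8e+10 Hz
fd = 2*f*v/c = 2*2.8e+10*7244.1342/3.0e+08
fd = 1.3522384e+06 Hz

1.3522e+06 Hz


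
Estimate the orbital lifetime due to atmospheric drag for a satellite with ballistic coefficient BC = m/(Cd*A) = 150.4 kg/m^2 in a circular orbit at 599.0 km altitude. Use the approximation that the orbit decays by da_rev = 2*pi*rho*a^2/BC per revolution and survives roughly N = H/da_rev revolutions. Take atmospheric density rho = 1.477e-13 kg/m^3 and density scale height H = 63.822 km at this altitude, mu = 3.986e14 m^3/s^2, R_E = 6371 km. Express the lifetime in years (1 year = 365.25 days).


a = R_E + alt = 6970.0000 km = 6.97e+06 m
da_rev = 2*pi*rho*a^2/BC = 2*pi*1.477e-13*(6.97e+06)^2/150.4 = 0.299763039 m per revolution
N = H/da_rev = 63822.0000 m / 0.299763039 m = 212908.1695 revolutions
P = 2*pi*sqrt(a^3/mu) = 5791.0910 s
lifetime = N*P = 212908.1695 * 5791.0910 = 1.2329706e+09 s = 14270.4928 days
years = 14270.4928 / 365.25 = 39.0705 years

39.0705 years


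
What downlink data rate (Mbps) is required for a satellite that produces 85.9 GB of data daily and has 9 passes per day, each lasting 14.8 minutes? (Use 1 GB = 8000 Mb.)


total contact time = 9 * 14.8 * 60 = 7992.0000 s
data = 85.9 GB = 687200.0000 Mb
rate = 687200.0000 / 7992.0000 = 85.9860 Mbps

85.9860 Mbps


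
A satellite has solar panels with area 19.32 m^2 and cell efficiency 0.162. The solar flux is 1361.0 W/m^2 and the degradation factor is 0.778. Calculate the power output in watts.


P = area * eta * S * degradation
P = 19.32 * 0.162 * 1361.0 * 0.778
P = 3314.0561 W

3314.0561 W


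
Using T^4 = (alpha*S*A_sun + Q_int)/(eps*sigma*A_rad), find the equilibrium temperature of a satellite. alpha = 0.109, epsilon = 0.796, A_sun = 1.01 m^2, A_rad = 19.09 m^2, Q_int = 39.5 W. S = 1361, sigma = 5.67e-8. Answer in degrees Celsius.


Numerator = alpha*S*A_sun + Q_int = 0.109*1361*1.01 + 39.5 = 189.3325 W
Denominator = eps*sigma*A_rad = 0.796*5.67e-8*19.09 = 8.6159279e-07 W/K^4
T^4 = 2.1974707e+08 K^4
T = 121.7533 K = -151.3967 C

-151.3967 degrees Celsius


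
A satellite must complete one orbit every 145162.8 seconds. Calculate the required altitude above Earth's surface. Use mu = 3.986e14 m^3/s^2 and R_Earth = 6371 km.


T = 145162.8 s
r = (mu*T^2/(4*pi^2))^(1/3) = (3.986e14 * 145162.8^2 / (4*pi^2))^(1/3)
r = 5.9698407e+07 m = 59698.4071 km
alt = r - R_E = 59698.4071 - 6371 = 53327.4071 km

53327.4071 km


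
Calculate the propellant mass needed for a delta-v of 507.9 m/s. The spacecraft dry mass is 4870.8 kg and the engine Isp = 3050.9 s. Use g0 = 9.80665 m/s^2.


ve = Isp * g0 = 3050.9 * 9.80665 = 29919.108485 m/s
mass ratio = exp(dv/ve) = exp(507.9/29919.108485) = 1.01712068
m_prop = m_dry * (mr - 1) = 4870.8 * (1.01712068 - 1)
m_prop = 83.3914 kg

83.3914 kg


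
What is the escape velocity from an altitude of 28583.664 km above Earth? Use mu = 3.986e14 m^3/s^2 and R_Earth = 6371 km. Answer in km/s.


r = 6371.0 + 28583.664 = 34954.6640 km = 3.4954664e+07 m
v_esc = sqrt(2*mu/r) = sqrt(2*3.986e14 / 3.4954664e+07)
v_esc = 4775.6345 m/s = 4.7756 km/s

4.7756 km/s


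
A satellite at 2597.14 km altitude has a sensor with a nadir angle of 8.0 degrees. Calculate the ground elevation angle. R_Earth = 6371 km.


r = R_E + alt = 8968.1400 km
Law of sines in the satellite / Earth-center / ground-point triangle:
  sin(nadir)/R_E = sin(90 + el)/r  =>  cos(el) = (r/R_E)*sin(nadir)
cos(el) = (8968.1400 / 6371.0000) * sin(8.0 deg) = 0.1959071
el = arccos(0.1959071) = 78.7023 deg
(Earth-central angle = 90 - nadir - el = 3.2977 deg)

78.7023 degrees


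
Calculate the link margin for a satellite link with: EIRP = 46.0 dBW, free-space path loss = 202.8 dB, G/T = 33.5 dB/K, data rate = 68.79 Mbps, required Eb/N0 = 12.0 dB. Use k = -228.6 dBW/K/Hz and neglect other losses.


C/N0 = EIRP - FSPL + G/T - k = 46.0 - 202.8 + 33.5 - (-228.6)
C/N0 = 105.3000 dB-Hz
R_b = 68.79 Mbps = 6.879e+07 bps -> 10*log10(R_b) = 78.3753 dB-Hz
Eb/N0 = C/N0 - 10*log10(R_b) = 105.3000 - 78.3753 = 26.9247 dB
Margin = Eb/N0 - Eb/N0_req = 26.9247 - 12.0 = 14.9247 dB (link closes)

14.9247 dB


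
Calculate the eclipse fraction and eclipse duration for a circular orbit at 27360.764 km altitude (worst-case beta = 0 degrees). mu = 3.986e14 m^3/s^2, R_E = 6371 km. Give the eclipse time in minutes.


r = 33731.7640 km
T = 1027.5869 min
Eclipse fraction = arcsin(R_E/r)/pi = arcsin(6371.0000/33731.7640)/pi
= arcsin(0.1888724)/pi = 0.06048326
Eclipse duration = 0.06048326 * 1027.5869 = 62.1518 min

62.1518 minutes


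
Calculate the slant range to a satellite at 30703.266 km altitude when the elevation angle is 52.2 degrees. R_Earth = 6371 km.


h = 30703.266 km, el = 52.2 deg
d = -R_E*sin(el) + sqrt((R_E*sin(el))^2 + 2*R_E*h + h^2)
d = -6371.0000*sin(0.9110619) + sqrt((6371.0000*0.790155)^2 + 2*6371.0000*30703.266 + 30703.266^2)
d = 31833.9776 km

31833.9776 km


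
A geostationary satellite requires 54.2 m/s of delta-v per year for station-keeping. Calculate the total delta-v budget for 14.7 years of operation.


dV = rate * years = 54.2 * 14.7
dV = 796.7400 m/s

796.7400 m/s


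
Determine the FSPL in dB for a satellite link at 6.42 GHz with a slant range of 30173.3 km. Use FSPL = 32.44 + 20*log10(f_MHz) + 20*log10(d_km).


f = 6.42 GHz = 6420.0000 MHz
d = 30173.3 km
FSPL = 32.44 + 20*log10(6420.0000) + 20*log10(30173.3)
FSPL = 32.44 + 76.1507 + 89.5925
FSPL = 198.1832 dB

198.1832 dB


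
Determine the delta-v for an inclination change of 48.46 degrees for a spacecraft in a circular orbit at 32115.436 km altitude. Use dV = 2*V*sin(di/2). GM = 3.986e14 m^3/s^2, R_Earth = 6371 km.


r = 38486.4360 km = 3.8486436e+07 m
V = sqrt(mu/r) = 3218.2131 m/s
di = 48.46 deg = 0.8457866 rad
dV = 2*V*sin(di/2) = 2*3218.2131*sin(0.4228933)
dV = 2641.5129 m/s = 2.6415 km/s

2.6415 km/s


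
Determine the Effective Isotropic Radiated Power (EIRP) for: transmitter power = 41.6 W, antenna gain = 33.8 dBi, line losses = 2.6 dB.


Pt = 41.6 W = 16.1909 dBW
EIRP = Pt_dBW + Gt - losses = 16.1909 + 33.8 - 2.6 = 47.3909 dBW

47.3909 dBW


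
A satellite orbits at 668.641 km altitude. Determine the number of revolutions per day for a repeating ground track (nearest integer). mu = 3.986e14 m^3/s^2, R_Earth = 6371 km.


r = 7.039641e+06 m
T = 2*pi*sqrt(r^3/mu) = 5878.1003 s = 97.9683 min
revs/day = 1440 / 97.9683 = 14.6986
Rounded: 15 revolutions per day

15 revolutions per day


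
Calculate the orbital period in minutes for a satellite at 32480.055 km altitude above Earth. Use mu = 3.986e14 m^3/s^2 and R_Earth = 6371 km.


r = 38851.0550 km = 3.8851055e+07 m
T = 2*pi*sqrt(r^3/mu) = 2*pi*sqrt(5.8641956e+22 / 3.986e14)
T = 76210.6114 s = 1270.1769 min

1270.1769 minutes


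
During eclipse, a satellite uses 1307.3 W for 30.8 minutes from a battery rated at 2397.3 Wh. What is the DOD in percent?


E_used = P * t / 60 = 1307.3 * 30.8 / 60 = 671.0807 Wh
DOD = E_used / E_total * 100 = 671.0807 / 2397.3 * 100
DOD = 27.9932 %

27.9932 %


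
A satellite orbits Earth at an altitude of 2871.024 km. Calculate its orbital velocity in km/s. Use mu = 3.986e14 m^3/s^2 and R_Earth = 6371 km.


r = R_E + alt = 6371.0 + 2871.024 = 9242.0240 km = 9.242024e+06 m
v = sqrt(mu/r) = sqrt(3.986e14 / 9.242024e+06) = 6567.2735 m/s = 6.5673 km/s

6.5673 km/s


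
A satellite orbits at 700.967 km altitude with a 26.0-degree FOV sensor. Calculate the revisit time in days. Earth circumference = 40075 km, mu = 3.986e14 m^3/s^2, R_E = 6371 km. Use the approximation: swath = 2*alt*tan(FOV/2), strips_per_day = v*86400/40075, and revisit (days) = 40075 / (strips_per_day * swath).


swath = 2*700.967*tan(0.2268928) = 323.6620 km
v = sqrt(mu/r) = 7507.5552 m/s = 7.5076 km/s
strips/day = v*86400/40075 = 7.5076*86400/40075 = 16.1860
coverage/day = strips * swath = 16.1860 * 323.6620 = 5238.7831 km
revisit = 40075 / 5238.7831 = 7.6497 days

7.6497 days


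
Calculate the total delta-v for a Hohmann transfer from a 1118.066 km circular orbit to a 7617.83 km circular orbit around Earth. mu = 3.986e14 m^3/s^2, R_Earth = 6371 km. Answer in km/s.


r1 = 7489.0660 km = 7.489066e+06 m
r2 = 13988.8300 km = 1.398883e+07 m
dv1 = sqrt(mu/r1)*(sqrt(2*r2/(r1+r2)) - 1) = 1031.0455 m/s
dv2 = sqrt(mu/r2)*(1 - sqrt(2*r1/(r1+r2))) = 880.2917 m/s
total dv = |dv1| + |dv2| = 1031.0455 + 880.2917 = 1911.3371 m/s = 1.9113 km/s

1.9113 km/s


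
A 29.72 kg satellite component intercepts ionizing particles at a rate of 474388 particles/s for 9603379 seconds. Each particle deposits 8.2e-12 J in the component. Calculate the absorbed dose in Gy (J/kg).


Total energy deposited = rate * time * E_per
  = 474388 * 9603379 * 8.2e-12 = 37.3570 J
Dose = E_total / mass = 37.3570 / 29.72
Dose = 1.2570 Gy

1.2570 Gy


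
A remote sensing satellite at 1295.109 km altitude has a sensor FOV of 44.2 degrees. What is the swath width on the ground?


FOV = 44.2 deg = 0.7714355 rad
swath = 2 * alt * tan(FOV/2) = 2 * 1295.109 * tan(0.3857178)
swath = 2 * 1295.109 * 0.4060579
swath = 1051.7785 km

1051.7785 km


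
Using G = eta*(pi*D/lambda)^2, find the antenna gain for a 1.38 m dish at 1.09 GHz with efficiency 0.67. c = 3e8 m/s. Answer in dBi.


lambda = c/f = 3e8 / 1.09e+09 = 0.2752294 m
G = eta*(pi*D/lambda)^2 = 0.67*(pi*1.38/0.2752294)^2
G = 166.2429 (linear)
G = 10*log10(166.2429) = 22.2074 dBi

22.2074 dBi


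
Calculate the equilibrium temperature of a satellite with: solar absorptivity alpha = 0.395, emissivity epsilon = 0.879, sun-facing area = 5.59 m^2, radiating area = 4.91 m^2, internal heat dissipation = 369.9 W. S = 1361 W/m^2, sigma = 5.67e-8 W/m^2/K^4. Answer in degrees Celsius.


Numerator = alpha*S*A_sun + Q_int = 0.395*1361*5.59 + 369.9 = 3375.0561 W
Denominator = eps*sigma*A_rad = 0.879*5.67e-8*4.91 = 2.4471096e-07 W/K^4
T^4 = 1.379201e+10 K^4
T = 342.6943 K = 69.5443 C

69.5443 degrees Celsius


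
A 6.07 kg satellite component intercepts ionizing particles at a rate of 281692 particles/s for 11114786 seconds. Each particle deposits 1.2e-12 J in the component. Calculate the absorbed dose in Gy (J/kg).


Total energy deposited = rate * time * E_per
  = 281692 * 11114786 * 1.2e-12 = 3.7571 J
Dose = E_total / mass = 3.7571 / 6.07
Dose = 0.618968 Gy

0.6190 Gy


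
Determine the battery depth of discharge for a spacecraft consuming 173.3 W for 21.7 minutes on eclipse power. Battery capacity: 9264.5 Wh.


E_used = P * t / 60 = 173.3 * 21.7 / 60 = 62.6768 Wh
DOD = E_used / E_total * 100 = 62.6768 / 9264.5 * 100
DOD = 0.6765269 %

0.6765 %


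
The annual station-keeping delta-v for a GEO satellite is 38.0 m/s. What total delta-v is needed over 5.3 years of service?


dV = rate * years = 38.0 * 5.3
dV = 201.4000 m/s

201.4000 m/s


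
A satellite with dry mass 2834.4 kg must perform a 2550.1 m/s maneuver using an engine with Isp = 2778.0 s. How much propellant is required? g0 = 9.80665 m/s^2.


ve = Isp * g0 = 2778.0 * 9.80665 = 27242.873700 m/s
mass ratio = exp(dv/ve) = exp(2550.1/27242.873700) = 1.09812714
m_prop = m_dry * (mr - 1) = 2834.4 * (1.09812714 - 1)
m_prop = 278.1316 kg

278.1316 kg


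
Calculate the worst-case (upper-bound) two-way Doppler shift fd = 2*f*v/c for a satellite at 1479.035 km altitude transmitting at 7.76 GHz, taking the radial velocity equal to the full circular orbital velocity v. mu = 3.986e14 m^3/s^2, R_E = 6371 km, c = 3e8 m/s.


r = 7.850035e+06 m
v = sqrt(mu/r) = 7125.7872 m/s (worst-case radial velocity)
f = 7.76 GHz = 7.76e+09 Hz
fd = 2*f*v/c = 2*7.76e+09*7125.7872/3.0e+08
fd = 368640.7261 Hz

368640.7261 Hz


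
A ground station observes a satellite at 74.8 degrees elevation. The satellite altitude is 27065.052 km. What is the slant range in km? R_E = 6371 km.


h = 27065.052 km, el = 74.8 deg
d = -R_E*sin(el) + sqrt((R_E*sin(el))^2 + 2*R_E*h + h^2)
d = -6371.0000*sin(1.3055) + sqrt((6371.0000*0.9650165)^2 + 2*6371.0000*27065.052 + 27065.052^2)
d = 27246.1805 km

27246.1805 km


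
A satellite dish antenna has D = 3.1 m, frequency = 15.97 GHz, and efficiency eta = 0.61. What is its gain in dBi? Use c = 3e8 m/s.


lambda = c/f = 3e8 / 1.597e+10 = 0.01878522 m
G = eta*(pi*D/lambda)^2 = 0.61*(pi*3.1/0.01878522)^2
G = 163953.3485 (linear)
G = 10*log10(163953.3485) = 52.1472 dBi

52.1472 dBi


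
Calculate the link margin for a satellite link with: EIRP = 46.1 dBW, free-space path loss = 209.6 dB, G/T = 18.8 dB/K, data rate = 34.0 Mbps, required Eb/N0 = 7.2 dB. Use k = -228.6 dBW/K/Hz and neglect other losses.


C/N0 = EIRP - FSPL + G/T - k = 46.1 - 209.6 + 18.8 - (-228.6)
C/N0 = 83.9000 dB-Hz
R_b = 34.0 Mbps = 3.4e+07 bps -> 10*log10(R_b) = 75.3148 dB-Hz
Eb/N0 = C/N0 - 10*log10(R_b) = 83.9000 - 75.3148 = 8.5852 dB
Margin = Eb/N0 - Eb/N0_req = 8.5852 - 7.2 = 1.3852 dB (link closes)

1.3852 dB


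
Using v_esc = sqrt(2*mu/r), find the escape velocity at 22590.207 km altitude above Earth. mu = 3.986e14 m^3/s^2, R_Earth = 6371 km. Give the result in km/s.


r = 6371.0 + 22590.207 = 28961.2070 km = 2.8961207e+07 m
v_esc = sqrt(2*mu/r) = sqrt(2*3.986e14 / 2.8961207e+07)
v_esc = 5246.5681 m/s = 5.2466 km/s

5.2466 km/s


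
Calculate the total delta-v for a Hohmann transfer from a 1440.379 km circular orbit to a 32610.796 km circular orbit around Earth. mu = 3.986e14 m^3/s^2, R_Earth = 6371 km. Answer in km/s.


r1 = 7811.3790 km = 7.811379e+06 m
r2 = 38981.7960 km = 3.8981796e+07 m
dv1 = sqrt(mu/r1)*(sqrt(2*r2/(r1+r2)) - 1) = 2077.2087 m/s
dv2 = sqrt(mu/r2)*(1 - sqrt(2*r1/(r1+r2))) = 1350.0262 m/s
total dv = |dv1| + |dv2| = 2077.2087 + 1350.0262 = 3427.2349 m/s = 3.4272 km/s

3.4272 km/s


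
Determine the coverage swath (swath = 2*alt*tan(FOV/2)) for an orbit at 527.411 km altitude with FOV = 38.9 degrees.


FOV = 38.9 deg = 0.6789331 rad
swath = 2 * alt * tan(FOV/2) = 2 * 527.411 * tan(0.3394665)
swath = 2 * 527.411 * 0.3531368
swath = 372.4964 km

372.4964 km


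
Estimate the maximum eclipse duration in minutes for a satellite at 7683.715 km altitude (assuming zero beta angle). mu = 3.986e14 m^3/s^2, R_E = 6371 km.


r = 14054.7150 km
T = 276.3714 min
Eclipse fraction = arcsin(R_E/r)/pi = arcsin(6371.0000/14054.7150)/pi
= arcsin(0.4532998)/pi = 0.1497533
Eclipse duration = 0.1497533 * 276.3714 = 41.3875 min

41.3875 minutes


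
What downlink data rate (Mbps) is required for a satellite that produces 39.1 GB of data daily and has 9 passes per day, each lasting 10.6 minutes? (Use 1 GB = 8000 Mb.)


total contact time = 9 * 10.6 * 60 = 5724.0000 s
data = 39.1 GB = 312800.0000 Mb
rate = 312800.0000 / 5724.0000 = 54.6471 Mbps

54.6471 Mbps


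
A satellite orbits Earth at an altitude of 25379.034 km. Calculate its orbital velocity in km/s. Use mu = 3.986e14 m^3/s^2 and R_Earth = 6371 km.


r = R_E + alt = 6371.0 + 25379.034 = 31750.0340 km = 3.1750034e+07 m
v = sqrt(mu/r) = sqrt(3.986e14 / 3.1750034e+07) = 3543.2072 m/s = 3.5432 km/s

3.5432 km/s


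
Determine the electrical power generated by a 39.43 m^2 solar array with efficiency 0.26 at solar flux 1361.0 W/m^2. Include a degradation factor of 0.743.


P = area * eta * S * degradation
P = 39.43 * 0.26 * 1361.0 * 0.743
P = 10366.8560 W

10366.8560 W


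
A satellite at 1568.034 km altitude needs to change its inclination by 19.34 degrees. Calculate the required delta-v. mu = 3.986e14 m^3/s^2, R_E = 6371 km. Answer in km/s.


r = 7939.0340 km = 7.939034e+06 m
V = sqrt(mu/r) = 7085.7335 m/s
di = 19.34 deg = 0.3375467 rad
dV = 2*V*sin(di/2) = 2*7085.7335*sin(0.1687733)
dV = 2380.4273 m/s = 2.3804 km/s

2.3804 km/s


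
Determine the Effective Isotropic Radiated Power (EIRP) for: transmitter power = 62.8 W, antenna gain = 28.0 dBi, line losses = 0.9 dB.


Pt = 62.8 W = 17.9796 dBW
EIRP = Pt_dBW + Gt - losses = 17.9796 + 28.0 - 0.9 = 45.0796 dBW

45.0796 dBW


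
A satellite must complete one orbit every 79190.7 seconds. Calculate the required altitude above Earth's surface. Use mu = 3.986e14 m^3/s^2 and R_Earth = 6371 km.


T = 79190.7 s
r = (mu*T^2/(4*pi^2))^(1/3) = (3.986e14 * 79190.7^2 / (4*pi^2))^(1/3)
r = 3.985737e+07 m = 39857.3702 km
alt = r - R_E = 39857.3702 - 6371 = 33486.3702 km

33486.3702 km


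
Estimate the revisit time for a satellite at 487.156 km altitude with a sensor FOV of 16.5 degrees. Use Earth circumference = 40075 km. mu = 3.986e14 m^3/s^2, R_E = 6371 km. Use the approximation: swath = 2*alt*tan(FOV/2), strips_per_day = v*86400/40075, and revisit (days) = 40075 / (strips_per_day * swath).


swath = 2*487.156*tan(0.1439897) = 141.2685 km
v = sqrt(mu/r) = 7623.6854 m/s = 7.6237 km/s
strips/day = v*86400/40075 = 7.6237*86400/40075 = 16.4363
coverage/day = strips * swath = 16.4363 * 141.2685 = 2321.9377 km
revisit = 40075 / 2321.9377 = 17.2593 days

17.2593 days
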